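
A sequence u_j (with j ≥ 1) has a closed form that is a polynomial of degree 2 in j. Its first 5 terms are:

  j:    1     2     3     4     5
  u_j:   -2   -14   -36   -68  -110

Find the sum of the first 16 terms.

-7072

1st diffs: -12, -22, -32, -42.
2nd diffs: -10, -10, -10 (constant).
So u_j = -5j^2 + 3j.
Continuing: …, -162, -224, -296, -378, …, u_{16} = -1232.
Summing j = 1..16 (16 terms) gives -7072.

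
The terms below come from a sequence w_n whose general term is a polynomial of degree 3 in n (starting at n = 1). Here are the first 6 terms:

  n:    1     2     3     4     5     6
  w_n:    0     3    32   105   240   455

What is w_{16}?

1st diffs: 3, 29, 73, 135, 215.
2nd diffs: 26, 44, 62, 80.
3rd diffs: 18, 18, 18 (constant).
So w_n = 3n^3 - 5n^2 - 3n + 5.
Evaluating at n = 16 gives w_{16} = 10965.

10965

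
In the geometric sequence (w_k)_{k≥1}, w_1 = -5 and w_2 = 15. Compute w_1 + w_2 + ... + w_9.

-24605

Common ratio r = -3.
w_k = (-5)·(-3)^(k-1).
S = (-5)·((-3)^9 - 1)/(-3 - 1) = (-5)·(-19683 - 1)/(-4) = -24605.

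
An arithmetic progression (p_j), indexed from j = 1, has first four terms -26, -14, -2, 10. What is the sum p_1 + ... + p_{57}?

Common difference d = 12.
p_j = -26 + (j - 1)·12.
p_{57} = 646; S = 57·(-26 + 646)/2 = 17670.

17670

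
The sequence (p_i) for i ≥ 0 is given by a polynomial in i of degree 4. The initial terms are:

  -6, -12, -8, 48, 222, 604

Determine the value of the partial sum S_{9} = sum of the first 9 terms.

8886

1st diffs: -6, 4, 56, 174, 382.
2nd diffs: 10, 52, 118, 208.
3rd diffs: 42, 66, 90.
4th diffs: 24, 24 (constant).
So p_i = i^4 + i^3 - 5i^2 - 3i - 6.
Continuing: 1308, 2472, 4258.
Summing i = 0..8 (9 terms) gives 8886.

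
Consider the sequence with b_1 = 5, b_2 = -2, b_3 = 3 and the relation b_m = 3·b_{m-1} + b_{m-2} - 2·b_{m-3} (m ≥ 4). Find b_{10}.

-1291

b_4 = -3  b_5 = -2  b_6 = -15  b_7 = -41  b_8 = -134  b_9 = -413  b_{10} = -1291.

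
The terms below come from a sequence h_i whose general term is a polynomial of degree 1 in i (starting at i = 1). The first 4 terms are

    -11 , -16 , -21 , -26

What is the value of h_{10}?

-56

1st diffs: -5, -5, -5 (constant).
So h_i = -5i - 6.
Evaluating at i = 10 gives h_{10} = -56.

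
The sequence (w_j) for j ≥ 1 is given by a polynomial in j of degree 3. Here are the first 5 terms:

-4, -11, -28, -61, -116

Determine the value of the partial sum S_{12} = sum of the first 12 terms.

-5680

1st diffs: -7, -17, -33, -55.
2nd diffs: -10, -16, -22.
3rd diffs: -6, -6 (constant).
So w_j = -j^3 + j^2 - 3j - 1.
Continuing: …, -199, -316, -473, -676, …, w_{12} = -1621.
Summing j = 1..12 (12 terms) gives -5680.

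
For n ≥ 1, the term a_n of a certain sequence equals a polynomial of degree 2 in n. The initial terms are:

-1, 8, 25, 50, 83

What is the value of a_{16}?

1st diffs: 9, 17, 25, 33.
2nd diffs: 8, 8, 8 (constant).
Newton forward-difference form: a_n = -1 + 9·C(n-1,1) + 8·C(n-1,2).
At n = 16: n-1 = 15, so a_{16} = -1 + 135 + 840 = 974.

974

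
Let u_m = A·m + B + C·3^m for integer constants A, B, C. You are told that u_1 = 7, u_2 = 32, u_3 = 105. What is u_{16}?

172186894

Write the equations: A + B + 3C = 7; 2A + B + 9C = 32; 3A + B + 27C = 105.
Subtracting the first from the second: A + 6C = 25.
Subtracting the second from the third: A + 18C = 73.
Solving: C = 4, A = 1, then B = -6.
So u_m = 1·m + (-6) + 4·3^m; at m=16 this is 172186894.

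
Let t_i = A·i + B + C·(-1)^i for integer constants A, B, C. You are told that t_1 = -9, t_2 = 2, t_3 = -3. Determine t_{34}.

At i = 1, 2, 3: A + B - C = -9; 2A + B + C = 2; 3A + B - C = -3.
Subtracting the first from the second: A + 2C = 11.
Subtracting the second from the third: A - 2C = -5.
Solving: C = 4, A = 3, then B = -8.
So t_i = 3·i + (-8) + 4·(-1)^i; at i=34 this is 98.

98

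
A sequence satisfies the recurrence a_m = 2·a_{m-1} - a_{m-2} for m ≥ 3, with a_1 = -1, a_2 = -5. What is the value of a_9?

Compute successive terms:
a_3 = -9; a_4 = -13; a_5 = -17; a_6 = -21; a_7 = -25; a_8 = -29; a_9 = -33.
(Characteristic roots are 1 and 1.)

-33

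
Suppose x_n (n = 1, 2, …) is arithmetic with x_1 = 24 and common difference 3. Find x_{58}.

x_n = 24 + (n - 1)·3.
x_{58} = 24 + 57·3 = 195.

195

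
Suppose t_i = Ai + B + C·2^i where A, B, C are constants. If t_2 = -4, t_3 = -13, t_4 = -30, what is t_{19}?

Plug in i = 2, 3, 4: 2A + B + 4C = -4; 3A + B + 8C = -13; 4A + B + 16C = -30.
Subtracting the first from the second: A + 4C = -9.
Subtracting the second from the third: A + 8C = -17.
Solving: C = -2, A = -1, then B = 6.
So t_i = -1·i + 6 + (-2)·2^i; at i=19 this is -1048589.

-1048589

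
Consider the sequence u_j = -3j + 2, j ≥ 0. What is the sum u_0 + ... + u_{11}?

-174

Over j = 0..11: Σj = 66.
Total = (-3)·66 + (2)·12 = -174.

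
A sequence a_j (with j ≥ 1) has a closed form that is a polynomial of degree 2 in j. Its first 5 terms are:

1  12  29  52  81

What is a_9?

1st diffs: 11, 17, 23, 29.
2nd diffs: 6, 6, 6 (constant).
So a_j = 3j^2 + 2j - 4.
Evaluating at j = 9 gives a_9 = 257.

257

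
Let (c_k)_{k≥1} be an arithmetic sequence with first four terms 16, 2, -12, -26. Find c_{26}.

-334

Common difference d = -14.
c_k = 16 + (k - 1)·(-14).
c_{26} = 16 + 25·(-14) = -334.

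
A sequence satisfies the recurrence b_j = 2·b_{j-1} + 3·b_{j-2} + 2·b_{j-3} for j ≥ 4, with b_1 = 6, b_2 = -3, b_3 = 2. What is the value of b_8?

b_4 = 7, b_5 = 14, b_6 = 53, b_7 = 162, b_8 = 511.

511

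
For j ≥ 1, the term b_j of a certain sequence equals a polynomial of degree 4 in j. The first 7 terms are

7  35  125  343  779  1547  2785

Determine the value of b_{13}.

1st diffs: 28, 90, 218, 436, 768, 1238.
2nd diffs: 62, 128, 218, 332, 470.
3rd diffs: 66, 90, 114, 138.
4th diffs: 24, 24, 24 (constant).
Newton forward-difference form: b_j = 7 + 28·C(j-1,1) + 62·C(j-1,2) + 66·C(j-1,3) + 24·C(j-1,4).
At j = 13: j-1 = 12, so b_{13} = 7 + 336 + 4092 + 14520 + 11880 = 30835.

30835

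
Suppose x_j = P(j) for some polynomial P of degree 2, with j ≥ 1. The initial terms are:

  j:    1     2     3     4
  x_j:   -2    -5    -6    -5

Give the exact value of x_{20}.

283

1st diffs: -3, -1, 1.
2nd diffs: 2, 2 (constant).
So x_j = j^2 - 6j + 3.
Evaluating at j = 20 gives x_{20} = 283.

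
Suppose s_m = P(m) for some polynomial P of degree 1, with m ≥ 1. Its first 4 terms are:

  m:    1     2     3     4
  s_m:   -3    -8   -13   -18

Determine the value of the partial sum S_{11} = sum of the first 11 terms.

-308

1st diffs: -5, -5, -5 (constant).
So s_m = -5m + 2.
Continuing: …, -23, -28, -33, -38, …, s_{11} = -53.
Summing m = 1..11 (11 terms) gives -308.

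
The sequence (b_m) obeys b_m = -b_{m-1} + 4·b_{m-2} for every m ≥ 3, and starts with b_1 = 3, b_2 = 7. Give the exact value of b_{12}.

Iterate the recurrence:
b_3 = 5  b_4 = 23  b_5 = -3  b_6 = 95  b_7 = -107  b_8 = 487  b_9 = -915  b_{10} = 2863  b_{11} = -6523  b_{12} = 17975.

17975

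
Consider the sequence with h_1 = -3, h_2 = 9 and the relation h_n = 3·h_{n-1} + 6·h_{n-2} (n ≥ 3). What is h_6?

1377

Compute successive terms:
h_3 = 9; h_4 = 81; h_5 = 297; h_6 = 1377.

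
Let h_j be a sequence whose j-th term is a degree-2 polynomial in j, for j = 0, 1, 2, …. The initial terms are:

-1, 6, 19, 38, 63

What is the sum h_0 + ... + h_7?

524

1st diffs: 7, 13, 19, 25.
2nd diffs: 6, 6, 6 (constant).
So h_j = 3j^2 + 4j - 1.
Continuing: 94, 131, 174.
Summing j = 0..7 (8 terms) gives 524.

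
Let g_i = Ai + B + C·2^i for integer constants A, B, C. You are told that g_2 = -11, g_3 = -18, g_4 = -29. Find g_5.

Write the equations: 2A + B + 4C = -11; 3A + B + 8C = -18; 4A + B + 16C = -29.
Subtracting the first from the second: A + 4C = -7.
Subtracting the second from the third: A + 8C = -11.
Solving: C = -1, A = -3, then B = -1.
Hence g_5 = -3·5 + (-1) + (-1)·32 = -48.

-48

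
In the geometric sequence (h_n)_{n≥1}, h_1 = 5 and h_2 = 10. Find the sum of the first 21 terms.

10485755

Common ratio r = 2.
h_n = 5·2^(n-1).
S = 5·(2^21 - 1)/(2 - 1) = 5·(2097152 - 1)/(1) = 10485755.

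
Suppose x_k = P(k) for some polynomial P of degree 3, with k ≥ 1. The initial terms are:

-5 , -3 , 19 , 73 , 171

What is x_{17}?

9147

1st diffs: 2, 22, 54, 98.
2nd diffs: 20, 32, 44.
3rd diffs: 12, 12 (constant).
So x_k = 2k^3 - 2k^2 - 6k + 1.
Evaluating at k = 17 gives x_{17} = 9147.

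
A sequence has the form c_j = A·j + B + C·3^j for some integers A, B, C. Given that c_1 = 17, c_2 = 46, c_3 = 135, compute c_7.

The three given values yield: A + B + 3C = 17; 2A + B + 9C = 46; 3A + B + 27C = 135.
Subtracting the first from the second: A + 6C = 29.
Subtracting the second from the third: A + 18C = 89.
Solving: C = 5, A = -1, then B = 3.
Hence c_7 = -1·7 + 3 + 5·2187 = 10931.

10931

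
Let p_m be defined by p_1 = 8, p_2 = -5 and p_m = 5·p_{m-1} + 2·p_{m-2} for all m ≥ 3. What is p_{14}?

Compute successive terms:
p_3 = -9; p_4 = -55; p_5 = -293; …; p_{11} = -7047869; p_{12} = -37863135; p_{13} = -203411413; p_{14} = -1092783335.

-1092783335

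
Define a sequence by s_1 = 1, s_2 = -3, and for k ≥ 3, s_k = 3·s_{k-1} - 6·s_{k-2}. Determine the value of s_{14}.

260253

Iterate the recurrence:
s_3 = -15; s_4 = -27; s_5 = 9; …; s_{11} = -12879; s_{12} = 9477; s_{13} = 105705; s_{14} = 260253.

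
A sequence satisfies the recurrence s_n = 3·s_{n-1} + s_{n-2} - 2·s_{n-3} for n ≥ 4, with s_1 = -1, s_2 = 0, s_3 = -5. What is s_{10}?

-12773

Step forward from the initial values:
s_4 = -13; s_5 = -44; s_6 = -135; s_7 = -423; s_8 = -1316; s_9 = -4101; s_{10} = -12773.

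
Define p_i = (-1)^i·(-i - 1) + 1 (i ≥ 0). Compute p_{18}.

(-1)^18 = 1; -i - 1 at i=18 is -19; so p_{18} = -18.

-18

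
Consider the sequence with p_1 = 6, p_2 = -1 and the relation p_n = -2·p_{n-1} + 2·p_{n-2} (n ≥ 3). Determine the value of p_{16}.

Iterate the recurrence:
p_3 = 14, p_4 = -30, p_5 = 88, …, p_{13} = 269184, p_{14} = -735424, p_{15} = 2009216, p_{16} = -5489280.

-5489280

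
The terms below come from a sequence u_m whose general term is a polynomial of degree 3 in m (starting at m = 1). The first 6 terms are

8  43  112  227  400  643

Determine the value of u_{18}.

13387

1st diffs: 35, 69, 115, 173, 243.
2nd diffs: 34, 46, 58, 70.
3rd diffs: 12, 12, 12 (constant).
So u_m = 2m^3 + 5m^2 + 6m - 5.
Evaluating at m = 18 gives u_{18} = 13387.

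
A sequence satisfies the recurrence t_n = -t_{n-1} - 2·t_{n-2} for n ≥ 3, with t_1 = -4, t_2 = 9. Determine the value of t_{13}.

-221

Iterate the recurrence:
t_3 = -1, t_4 = -17, t_5 = 19, …, t_{10} = -129, t_{11} = -37, t_{12} = 295, t_{13} = -221.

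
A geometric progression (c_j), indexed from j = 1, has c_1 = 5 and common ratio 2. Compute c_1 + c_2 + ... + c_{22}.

c_j = 5·2^(j-1).
S = 5·(2^22 - 1)/(2 - 1) = 5·(4194304 - 1)/(1) = 20971515.

20971515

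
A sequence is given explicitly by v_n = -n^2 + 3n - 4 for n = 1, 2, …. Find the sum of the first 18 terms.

-1668

Over n = 1..18: Σn = 171, Σn² = 2109.
Total = (-1)·2109 + (3)·171 + (-4)·18 = -1668.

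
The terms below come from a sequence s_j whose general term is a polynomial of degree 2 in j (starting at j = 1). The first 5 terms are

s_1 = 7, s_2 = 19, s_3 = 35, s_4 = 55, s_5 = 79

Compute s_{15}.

1st diffs: 12, 16, 20, 24.
2nd diffs: 4, 4, 4 (constant).
So s_j = 2j^2 + 6j - 1.
Evaluating at j = 15 gives s_{15} = 539.

539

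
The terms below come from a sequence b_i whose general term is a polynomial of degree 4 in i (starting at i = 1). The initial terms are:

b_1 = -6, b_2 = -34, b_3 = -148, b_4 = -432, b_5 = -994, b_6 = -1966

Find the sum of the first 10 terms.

-35328

1st diffs: -28, -114, -284, -562, -972.
2nd diffs: -86, -170, -278, -410.
3rd diffs: -84, -108, -132.
4th diffs: -24, -24 (constant).
So b_i = -i^4 - 4i^3 + 6i^2 - 3i - 4.
Continuing: -3504, -5788, -9022, -13434.
Summing i = 1..10 (10 terms) gives -35328.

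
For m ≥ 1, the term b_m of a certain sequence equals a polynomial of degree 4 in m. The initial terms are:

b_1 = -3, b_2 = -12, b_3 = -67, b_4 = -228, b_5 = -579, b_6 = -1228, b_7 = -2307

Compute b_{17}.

-82947

1st diffs: -9, -55, -161, -351, -649, -1079.
2nd diffs: -46, -106, -190, -298, -430.
3rd diffs: -60, -84, -108, -132.
4th diffs: -24, -24, -24 (constant).
So b_m = -m^4 + 2m^2 - 4.
Evaluating at m = 17 gives b_{17} = -82947.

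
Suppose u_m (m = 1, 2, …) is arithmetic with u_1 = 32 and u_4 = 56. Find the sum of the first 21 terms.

2352

Common difference d = (56 - 32) / (4 - 1) = 8.
u_m = 32 + (m - 1)·8.
u_{21} = 192; S = 21·(32 + 192)/2 = 2352.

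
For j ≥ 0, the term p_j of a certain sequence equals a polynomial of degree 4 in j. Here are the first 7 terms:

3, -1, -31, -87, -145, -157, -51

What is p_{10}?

3833

1st diffs: -4, -30, -56, -58, -12, 106.
2nd diffs: -26, -26, -2, 46, 118.
3rd diffs: 0, 24, 48, 72.
4th diffs: 24, 24, 24 (constant).
Newton forward-difference form: p_j = 3 + (-4)·C(j,1) + (-26)·C(j,2) + 24·C(j,4).
At j = 10: j = 10, so p_{10} = 3 - 40 - 1170 + 5040 = 3833.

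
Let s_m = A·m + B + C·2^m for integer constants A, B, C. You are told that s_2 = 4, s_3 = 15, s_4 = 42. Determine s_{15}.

130995

Plug in m = 2, 3, 4: 2A + B + 4C = 4; 3A + B + 8C = 15; 4A + B + 16C = 42.
Subtracting the first from the second: A + 4C = 11.
Subtracting the second from the third: A + 8C = 27.
Solving: C = 4, A = -5, then B = -2.
Therefore s_{15} = -75 + (-2) + 4·32768 = 130995.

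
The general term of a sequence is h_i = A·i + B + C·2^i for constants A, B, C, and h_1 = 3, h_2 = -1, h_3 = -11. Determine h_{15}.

-98267

At i = 1, 2, 3: A + B + 2C = 3; 2A + B + 4C = -1; 3A + B + 8C = -11.
Subtracting the first from the second: A + 2C = -4.
Subtracting the second from the third: A + 4C = -10.
Solving: C = -3, A = 2, then B = 7.
Hence h_{15} = 2·15 + 7 + (-3)·32768 = -98267.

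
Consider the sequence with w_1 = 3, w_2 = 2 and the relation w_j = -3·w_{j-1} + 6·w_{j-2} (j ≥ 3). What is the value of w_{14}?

Compute successive terms:
w_3 = 12, w_4 = -24, w_5 = 144, …, w_{11} = 940896, w_{12} = -4113504, w_{13} = 17985888, w_{14} = -78638688.

-78638688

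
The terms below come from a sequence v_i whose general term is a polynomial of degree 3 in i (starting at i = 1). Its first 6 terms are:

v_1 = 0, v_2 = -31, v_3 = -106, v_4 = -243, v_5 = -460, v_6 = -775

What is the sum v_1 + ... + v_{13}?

1st diffs: -31, -75, -137, -217, -315.
2nd diffs: -44, -62, -80, -98.
3rd diffs: -18, -18, -18 (constant).
Newton forward-difference form: v_i = (-31)·C(i-1,1) + (-44)·C(i-1,2) + (-18)·C(i-1,3).
Continuing: …, -1206, -1771, -2488, -3375, …, v_{13} = -7236.
Summing i = 1..13 (13 terms) gives -27872.

-27872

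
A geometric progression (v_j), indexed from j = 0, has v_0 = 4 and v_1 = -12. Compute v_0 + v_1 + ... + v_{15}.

-43046720

Common ratio r = -3.
v_j = 4·(-3)^(j-0).
S = 4·((-3)^16 - 1)/(-3 - 1) = 4·(43046721 - 1)/(-4) = -43046720.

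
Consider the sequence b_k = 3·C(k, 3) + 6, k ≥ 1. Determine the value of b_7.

C(7, 3) = 35, so b_7 = 111.

111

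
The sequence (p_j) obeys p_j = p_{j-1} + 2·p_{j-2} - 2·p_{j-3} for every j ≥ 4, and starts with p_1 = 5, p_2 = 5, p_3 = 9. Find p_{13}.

Iterate the recurrence:
p_4 = 9;  p_5 = 17;  p_6 = 17;  p_7 = 33;  p_8 = 33;  p_9 = 65;  p_{10} = 65;  p_{11} = 129;  p_{12} = 129;  p_{13} = 257.

257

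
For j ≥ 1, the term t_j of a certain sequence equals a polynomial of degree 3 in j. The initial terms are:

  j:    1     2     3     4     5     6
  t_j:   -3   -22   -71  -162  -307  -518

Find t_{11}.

1st diffs: -19, -49, -91, -145, -211.
2nd diffs: -30, -42, -54, -66.
3rd diffs: -12, -12, -12 (constant).
So t_j = -2j^3 - 3j^2 + 4j - 2.
Evaluating at j = 11 gives t_{11} = -2983.

-2983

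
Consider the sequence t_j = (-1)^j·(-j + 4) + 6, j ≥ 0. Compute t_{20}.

(-1)^20 = 1; -j + 4 at j=20 is -16; so t_{20} = -10.

-10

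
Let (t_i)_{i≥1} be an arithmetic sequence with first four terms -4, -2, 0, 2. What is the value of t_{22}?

Common difference d = 2.
t_i = -4 + (i - 1)·2.
t_{22} = -4 + 21·2 = 38.

38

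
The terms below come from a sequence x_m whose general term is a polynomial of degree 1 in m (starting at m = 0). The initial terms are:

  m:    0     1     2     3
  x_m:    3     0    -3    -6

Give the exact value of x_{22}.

1st diffs: -3, -3, -3 (constant).
So x_m = -3m + 3.
Evaluating at m = 22 gives x_{22} = -63.

-63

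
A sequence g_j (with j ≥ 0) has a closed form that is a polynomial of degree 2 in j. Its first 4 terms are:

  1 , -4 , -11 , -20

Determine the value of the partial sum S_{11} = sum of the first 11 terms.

-594

1st diffs: -5, -7, -9.
2nd diffs: -2, -2 (constant).
So g_j = -j^2 - 4j + 1.
Continuing: …, -31, -44, -59, -76, …, g_{10} = -139.
Summing j = 0..10 (11 terms) gives -594.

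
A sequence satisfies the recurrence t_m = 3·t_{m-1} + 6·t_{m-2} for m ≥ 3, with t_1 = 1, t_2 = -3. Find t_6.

-459

t_3 = -3, t_4 = -27, t_5 = -99, t_6 = -459.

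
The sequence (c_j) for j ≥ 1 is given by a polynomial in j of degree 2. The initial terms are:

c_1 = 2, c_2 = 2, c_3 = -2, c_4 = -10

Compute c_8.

1st diffs: 0, -4, -8.
2nd diffs: -4, -4 (constant).
So c_j = -2j^2 + 6j - 2.
Evaluating at j = 8 gives c_8 = -82.

-82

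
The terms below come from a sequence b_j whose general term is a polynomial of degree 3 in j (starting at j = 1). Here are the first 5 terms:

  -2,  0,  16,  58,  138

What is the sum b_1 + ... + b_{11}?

1st diffs: 2, 16, 42, 80.
2nd diffs: 14, 26, 38.
3rd diffs: 12, 12 (constant).
Newton forward-difference form: b_j = -2 + 2·C(j-1,1) + 14·C(j-1,2) + 12·C(j-1,3).
Continuing: …, 268, 460, 726, 1078, …, b_{11} = 2088.
Summing j = 1..11 (11 terms) gives 6358.

6358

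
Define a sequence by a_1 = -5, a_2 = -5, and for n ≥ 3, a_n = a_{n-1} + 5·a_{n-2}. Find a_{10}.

Applying the relation repeatedly:
a_3 = -30;  a_4 = -55;  a_5 = -205;  a_6 = -480;  a_7 = -1505;  a_8 = -3905;  a_9 = -11430;  a_{10} = -30955.

-30955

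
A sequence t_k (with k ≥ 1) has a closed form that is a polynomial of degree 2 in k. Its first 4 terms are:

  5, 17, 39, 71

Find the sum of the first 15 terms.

1st diffs: 12, 22, 32.
2nd diffs: 10, 10 (constant).
Newton forward-difference form: t_k = 5 + 12·C(k-1,1) + 10·C(k-1,2).
Continuing: …, 113, 165, 227, 299, …, t_{15} = 1083.
Summing k = 1..15 (15 terms) gives 5885.

5885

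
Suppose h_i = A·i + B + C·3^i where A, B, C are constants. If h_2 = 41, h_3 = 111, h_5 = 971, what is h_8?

Plug in i = 2, 3, 5: 2A + B + 9C = 41; 3A + B + 27C = 111; 5A + B + 243C = 971.
Subtracting the first from the second: A + 18C = 70.
Subtracting the second from the third: 2A + 216C = 860.
Solving: C = 4, A = -2, then B = 9.
So h_i = -2·i + 9 + 4·3^i; at i=8 this is 26237.

26237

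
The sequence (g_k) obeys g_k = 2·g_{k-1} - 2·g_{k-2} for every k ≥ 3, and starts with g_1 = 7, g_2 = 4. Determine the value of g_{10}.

g_3 = -6; g_4 = -20; g_5 = -28; g_6 = -16; g_7 = 24; g_8 = 80; g_9 = 112; g_{10} = 64.

64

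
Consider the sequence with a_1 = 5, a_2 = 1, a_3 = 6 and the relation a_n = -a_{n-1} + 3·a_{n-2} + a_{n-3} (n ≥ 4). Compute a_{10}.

-335

Compute successive terms:
a_4 = 2, a_5 = 17, a_6 = -5, a_7 = 58, a_8 = -56, a_9 = 225, a_{10} = -335.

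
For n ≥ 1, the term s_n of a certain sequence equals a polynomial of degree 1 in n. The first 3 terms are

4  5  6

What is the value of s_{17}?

20

1st diffs: 1, 1 (constant).
So s_n = n + 3.
Evaluating at n = 17 gives s_{17} = 20.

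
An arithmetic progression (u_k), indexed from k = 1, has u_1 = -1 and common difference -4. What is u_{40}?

u_k = -1 + (k - 1)·(-4).
u_{40} = -1 + 39·(-4) = -157.

-157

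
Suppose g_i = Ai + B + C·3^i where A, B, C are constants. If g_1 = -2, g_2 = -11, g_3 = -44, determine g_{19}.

Plug in i = 1, 2, 3: A + B + 3C = -2; 2A + B + 9C = -11; 3A + B + 27C = -44.
Subtracting the first from the second: A + 6C = -9.
Subtracting the second from the third: A + 18C = -33.
Solving: C = -2, A = 3, then B = 1.
Hence g_{19} = 3·19 + 1 + (-2)·1162261467 = -2324522876.

-2324522876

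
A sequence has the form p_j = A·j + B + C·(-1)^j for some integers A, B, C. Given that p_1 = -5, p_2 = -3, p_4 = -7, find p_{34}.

Write the equations: A + B - C = -5; 2A + B + C = -3; 4A + B + C = -7.
Subtracting the first from the second: A + 2C = 2.
Subtracting the second from the third: 2A = -4.
Solving: C = 2, A = -2, then B = -1.
So p_j = -2·j + (-1) + 2·(-1)^j; at j=34 this is -67.

-67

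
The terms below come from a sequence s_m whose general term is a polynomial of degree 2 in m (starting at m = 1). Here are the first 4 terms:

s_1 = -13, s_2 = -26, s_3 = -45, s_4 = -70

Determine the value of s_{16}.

1st diffs: -13, -19, -25.
2nd diffs: -6, -6 (constant).
So s_m = -3m^2 - 4m - 6.
Evaluating at m = 16 gives s_{16} = -838.

-838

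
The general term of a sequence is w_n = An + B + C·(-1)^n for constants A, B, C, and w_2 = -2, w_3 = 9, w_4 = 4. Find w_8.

Write the equations: 2A + B + C = -2; 3A + B - C = 9; 4A + B + C = 4.
Subtracting the first from the second: A - 2C = 11.
Subtracting the second from the third: A + 2C = -5.
Solving: C = -4, A = 3, then B = -4.
So w_n = 3·n + (-4) + (-4)·(-1)^n; at n=8 this is 16.

16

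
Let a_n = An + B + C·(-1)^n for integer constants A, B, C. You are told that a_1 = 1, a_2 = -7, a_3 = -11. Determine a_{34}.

-199

Write the equations: A + B - C = 1; 2A + B + C = -7; 3A + B - C = -11.
Subtracting the first from the second: A + 2C = -8.
Subtracting the second from the third: A - 2C = -4.
Solving: C = -1, A = -6, then B = 6.
Hence a_{34} = -6·34 + 6 + (-1)·1 = -199.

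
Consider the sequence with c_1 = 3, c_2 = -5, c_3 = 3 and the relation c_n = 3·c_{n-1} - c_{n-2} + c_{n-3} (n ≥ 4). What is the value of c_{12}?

Applying the relation repeatedly:
c_4 = 17, c_5 = 43, c_6 = 115, c_7 = 319, c_8 = 885, c_9 = 2451, c_{10} = 6787, c_{11} = 18795, c_{12} = 52049.

52049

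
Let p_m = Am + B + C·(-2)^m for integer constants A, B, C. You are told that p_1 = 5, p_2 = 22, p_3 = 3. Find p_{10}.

Plug in m = 1, 2, 3: A + B - 2C = 5; 2A + B + 4C = 22; 3A + B - 8C = 3.
Subtracting the first from the second: A + 6C = 17.
Subtracting the second from the third: A - 12C = -19.
Solving: C = 2, A = 5, then B = 4.
Hence p_{10} = 5·10 + 4 + 2·1024 = 2102.

2102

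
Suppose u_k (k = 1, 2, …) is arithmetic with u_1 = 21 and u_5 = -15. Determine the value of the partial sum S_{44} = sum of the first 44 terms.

Common difference d = (-15 - 21) / (5 - 1) = -9.
u_k = 21 + (k - 1)·(-9).
u_{44} = -366; S = 44·(21 + (-366))/2 = -7590.

-7590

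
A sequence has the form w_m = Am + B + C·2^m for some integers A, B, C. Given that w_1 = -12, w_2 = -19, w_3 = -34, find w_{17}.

Write the equations: A + B + 2C = -12; 2A + B + 4C = -19; 3A + B + 8C = -34.
Subtracting the first from the second: A + 2C = -7.
Subtracting the second from the third: A + 4C = -15.
Solving: C = -4, A = 1, then B = -5.
Therefore w_{17} = 17 + (-5) + (-4)·131072 = -524276.

-524276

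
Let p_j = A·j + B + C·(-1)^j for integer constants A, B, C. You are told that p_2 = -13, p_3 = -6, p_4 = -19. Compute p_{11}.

-30

At j = 2, 3, 4: 2A + B + C = -13; 3A + B - C = -6; 4A + B + C = -19.
Subtracting the first from the second: A - 2C = 7.
Subtracting the second from the third: A + 2C = -13.
Solving: C = -5, A = -3, then B = -2.
Therefore p_{11} = -33 + (-2) + (-5)·(-1) = -30.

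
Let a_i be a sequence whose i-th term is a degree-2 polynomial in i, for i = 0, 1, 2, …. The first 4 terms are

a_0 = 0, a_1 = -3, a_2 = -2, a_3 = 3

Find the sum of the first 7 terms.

77

1st diffs: -3, 1, 5.
2nd diffs: 4, 4 (constant).
Newton forward-difference form: a_i = (-3)·C(i,1) + 4·C(i,2).
Continuing: 12, 25, 42.
Summing i = 0..6 (7 terms) gives 77.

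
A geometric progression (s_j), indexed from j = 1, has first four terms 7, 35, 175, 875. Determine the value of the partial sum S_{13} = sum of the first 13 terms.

Common ratio r = 5.
s_j = 7·5^(j-1).
S = 7·(5^13 - 1)/(5 - 1) = 7·(1220703125 - 1)/(4) = 2136230467.

2136230467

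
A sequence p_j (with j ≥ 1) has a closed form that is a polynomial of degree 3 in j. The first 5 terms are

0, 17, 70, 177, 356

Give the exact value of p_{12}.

5137

1st diffs: 17, 53, 107, 179.
2nd diffs: 36, 54, 72.
3rd diffs: 18, 18 (constant).
Newton forward-difference form: p_j = 17·C(j-1,1) + 36·C(j-1,2) + 18·C(j-1,3).
At j = 12: j-1 = 11, so p_{12} = 187 + 1980 + 2970 = 5137.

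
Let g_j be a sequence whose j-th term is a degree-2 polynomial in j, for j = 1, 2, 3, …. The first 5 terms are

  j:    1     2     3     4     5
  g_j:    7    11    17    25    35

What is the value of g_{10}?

1st diffs: 4, 6, 8, 10.
2nd diffs: 2, 2, 2 (constant).
Newton forward-difference form: g_j = 7 + 4·C(j-1,1) + 2·C(j-1,2).
At j = 10: j-1 = 9, so g_{10} = 7 + 36 + 72 = 115.

115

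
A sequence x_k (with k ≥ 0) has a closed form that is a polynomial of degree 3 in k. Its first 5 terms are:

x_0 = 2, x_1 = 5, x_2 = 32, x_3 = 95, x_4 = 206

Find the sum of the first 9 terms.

3654

1st diffs: 3, 27, 63, 111.
2nd diffs: 24, 36, 48.
3rd diffs: 12, 12 (constant).
Newton forward-difference form: x_k = 2 + 3·C(k,1) + 24·C(k,2) + 12·C(k,3).
Continuing: 377, 620, 947, 1370.
Summing k = 0..8 (9 terms) gives 3654.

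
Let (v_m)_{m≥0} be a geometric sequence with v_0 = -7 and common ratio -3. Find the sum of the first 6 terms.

1274

v_m = (-7)·(-3)^(m-0).
S = (-7)·((-3)^6 - 1)/(-3 - 1) = (-7)·(729 - 1)/(-4) = 1274.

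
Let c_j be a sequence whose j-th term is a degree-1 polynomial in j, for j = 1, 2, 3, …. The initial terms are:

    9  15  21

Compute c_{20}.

1st diffs: 6, 6 (constant).
So c_j = 6j + 3.
Evaluating at j = 20 gives c_{20} = 123.

123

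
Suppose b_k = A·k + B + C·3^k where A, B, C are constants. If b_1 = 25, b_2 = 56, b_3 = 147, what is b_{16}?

The three given values yield: A + B + 3C = 25; 2A + B + 9C = 56; 3A + B + 27C = 147.
Subtracting the first from the second: A + 6C = 31.
Subtracting the second from the third: A + 18C = 91.
Solving: C = 5, A = 1, then B = 9.
So b_k = 1·k + 9 + 5·3^k; at k=16 this is 215233630.

215233630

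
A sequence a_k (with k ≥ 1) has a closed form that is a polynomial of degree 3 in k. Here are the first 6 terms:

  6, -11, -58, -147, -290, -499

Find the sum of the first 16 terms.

1st diffs: -17, -47, -89, -143, -209.
2nd diffs: -30, -42, -54, -66.
3rd diffs: -12, -12, -12 (constant).
So a_k = -2k^3 - 3k^2 + 6k + 5.
Continuing: …, -786, -1163, -1642, -2235, …, a_{16} = -8859.
Summing k = 1..16 (16 terms) gives -40584.

-40584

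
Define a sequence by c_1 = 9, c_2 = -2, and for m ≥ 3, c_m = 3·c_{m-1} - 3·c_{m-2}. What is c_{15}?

-24057

Iterate the recurrence:
c_3 = -33;  c_4 = -93;  c_5 = -180;  …;  c_{12} = 7047;  c_{13} = 6561;  c_{14} = -1458;  c_{15} = -24057.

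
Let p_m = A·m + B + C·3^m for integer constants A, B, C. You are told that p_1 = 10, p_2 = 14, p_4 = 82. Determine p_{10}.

59038

Plug in m = 1, 2, 4: A + B + 3C = 10; 2A + B + 9C = 14; 4A + B + 81C = 82.
Subtracting the first from the second: A + 6C = 4.
Subtracting the second from the third: 2A + 72C = 68.
Solving: C = 1, A = -2, then B = 9.
Hence p_{10} = -2·10 + 9 + 1·59049 = 59038.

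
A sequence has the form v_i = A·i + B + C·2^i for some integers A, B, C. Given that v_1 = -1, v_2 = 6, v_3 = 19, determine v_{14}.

Plug in i = 1, 2, 3: A + B + 2C = -1; 2A + B + 4C = 6; 3A + B + 8C = 19.
Subtracting the first from the second: A + 2C = 7.
Subtracting the second from the third: A + 4C = 13.
Solving: C = 3, A = 1, then B = -8.
Hence v_{14} = 1·14 + (-8) + 3·16384 = 49158.

49158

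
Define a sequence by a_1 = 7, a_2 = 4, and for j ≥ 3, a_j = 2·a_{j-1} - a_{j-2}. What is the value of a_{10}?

a_3 = 1; a_4 = -2; a_5 = -5; a_6 = -8; a_7 = -11; a_8 = -14; a_9 = -17; a_{10} = -20.
(Characteristic roots are 1 and 1.)

-20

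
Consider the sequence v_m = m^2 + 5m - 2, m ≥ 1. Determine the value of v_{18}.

412

v_{18} = 1·18^2 + 5·18 - 2 = 412.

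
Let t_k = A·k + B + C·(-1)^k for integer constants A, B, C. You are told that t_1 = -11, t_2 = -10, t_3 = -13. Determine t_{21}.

At k = 1, 2, 3: A + B - C = -11; 2A + B + C = -10; 3A + B - C = -13.
Subtracting the first from the second: A + 2C = 1.
Subtracting the second from the third: A - 2C = -3.
Solving: C = 1, A = -1, then B = -9.
Therefore t_{21} = -21 + (-9) + 1·(-1) = -31.

-31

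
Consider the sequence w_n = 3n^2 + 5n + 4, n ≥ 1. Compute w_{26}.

2162

w_{26} = 3·26^2 + 5·26 + 4 = 2162.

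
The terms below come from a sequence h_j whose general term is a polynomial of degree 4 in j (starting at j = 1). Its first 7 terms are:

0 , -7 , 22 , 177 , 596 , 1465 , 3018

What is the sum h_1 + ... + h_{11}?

1st diffs: -7, 29, 155, 419, 869, 1553.
2nd diffs: 36, 126, 264, 450, 684.
3rd diffs: 90, 138, 186, 234.
4th diffs: 48, 48, 48 (constant).
So h_j = 2j^4 - 5j^3 - 2j^2 + 4j + 1.
Continuing: 5537, 9352, 14841, 22430.
Summing j = 1..11 (11 terms) gives 57431.

57431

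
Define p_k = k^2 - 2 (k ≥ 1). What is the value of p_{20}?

p_{20} = 1·20^2 - 2 = 398.

398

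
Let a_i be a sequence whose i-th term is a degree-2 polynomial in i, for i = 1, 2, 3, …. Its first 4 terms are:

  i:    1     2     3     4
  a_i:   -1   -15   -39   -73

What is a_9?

1st diffs: -14, -24, -34.
2nd diffs: -10, -10 (constant).
Newton forward-difference form: a_i = -1 + (-14)·C(i-1,1) + (-10)·C(i-1,2).
At i = 9: i-1 = 8, so a_9 = -1 - 112 - 280 = -393.

-393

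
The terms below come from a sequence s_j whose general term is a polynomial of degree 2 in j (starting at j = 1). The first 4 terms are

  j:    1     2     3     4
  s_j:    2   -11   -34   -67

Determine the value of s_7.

1st diffs: -13, -23, -33.
2nd diffs: -10, -10 (constant).
So s_j = -5j^2 + 2j + 5.
Evaluating at j = 7 gives s_7 = -226.

-226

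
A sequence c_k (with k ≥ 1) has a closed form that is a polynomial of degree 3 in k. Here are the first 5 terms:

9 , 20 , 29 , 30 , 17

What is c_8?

1st diffs: 11, 9, 1, -13.
2nd diffs: -2, -8, -14.
3rd diffs: -6, -6 (constant).
So c_k = -k^3 + 5k^2 + 3k + 2.
Evaluating at k = 8 gives c_8 = -166.

-166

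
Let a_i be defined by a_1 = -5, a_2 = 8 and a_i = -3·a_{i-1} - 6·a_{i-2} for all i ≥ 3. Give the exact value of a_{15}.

Compute successive terms:
a_3 = 6;  a_4 = -66;  a_5 = 162;  …;  a_{12} = -81162;  a_{13} = 24786;  a_{14} = 412614;  a_{15} = -1386558.

-1386558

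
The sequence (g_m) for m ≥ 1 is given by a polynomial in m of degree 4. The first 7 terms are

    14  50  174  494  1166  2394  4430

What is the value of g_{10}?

1st diffs: 36, 124, 320, 672, 1228, 2036.
2nd diffs: 88, 196, 352, 556, 808.
3rd diffs: 108, 156, 204, 252.
4th diffs: 48, 48, 48 (constant).
So g_m = 2m^4 - 2m^3 + 6m^2 + 2m + 6.
Evaluating at m = 10 gives g_{10} = 18626.

18626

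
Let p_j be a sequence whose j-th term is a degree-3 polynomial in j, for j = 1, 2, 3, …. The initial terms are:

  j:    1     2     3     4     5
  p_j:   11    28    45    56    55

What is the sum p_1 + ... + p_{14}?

-4305

1st diffs: 17, 17, 11, -1.
2nd diffs: 0, -6, -12.
3rd diffs: -6, -6 (constant).
Newton forward-difference form: p_j = 11 + 17·C(j-1,1) + (-6)·C(j-1,3).
Continuing: …, 36, -7, -80, -189, …, p_{14} = -1484.
Summing j = 1..14 (14 terms) gives -4305.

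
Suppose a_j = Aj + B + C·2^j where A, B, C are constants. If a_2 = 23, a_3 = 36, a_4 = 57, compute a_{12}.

At j = 2, 3, 4: 2A + B + 4C = 23; 3A + B + 8C = 36; 4A + B + 16C = 57.
Subtracting the first from the second: A + 4C = 13.
Subtracting the second from the third: A + 8C = 21.
Solving: C = 2, A = 5, then B = 5.
Therefore a_{12} = 60 + 5 + 2·4096 = 8257.

8257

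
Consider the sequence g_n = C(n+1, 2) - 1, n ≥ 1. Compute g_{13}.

C(14, 2) = 91, so g_{13} = 90.

90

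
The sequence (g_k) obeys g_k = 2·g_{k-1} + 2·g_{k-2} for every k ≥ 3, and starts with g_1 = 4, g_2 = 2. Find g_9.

4416

Iterate the recurrence:
g_3 = 12; g_4 = 28; g_5 = 80; g_6 = 216; g_7 = 592; g_8 = 1616; g_9 = 4416.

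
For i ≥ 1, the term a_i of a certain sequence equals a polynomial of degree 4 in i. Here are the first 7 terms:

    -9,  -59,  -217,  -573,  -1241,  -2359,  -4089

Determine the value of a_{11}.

-21209

1st diffs: -50, -158, -356, -668, -1118, -1730.
2nd diffs: -108, -198, -312, -450, -612.
3rd diffs: -90, -114, -138, -162.
4th diffs: -24, -24, -24 (constant).
Newton forward-difference form: a_i = -9 + (-50)·C(i-1,1) + (-108)·C(i-1,2) + (-90)·C(i-1,3) + (-24)·C(i-1,4).
At i = 11: i-1 = 10, so a_{11} = -9 - 500 - 4860 - 10800 - 5040 = -21209.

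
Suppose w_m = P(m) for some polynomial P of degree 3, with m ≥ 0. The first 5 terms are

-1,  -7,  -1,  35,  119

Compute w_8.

1st diffs: -6, 6, 36, 84.
2nd diffs: 12, 30, 48.
3rd diffs: 18, 18 (constant).
Newton forward-difference form: w_m = -1 + (-6)·C(m,1) + 12·C(m,2) + 18·C(m,3).
At m = 8: m = 8, so w_8 = -1 - 48 + 336 + 1008 = 1295.

1295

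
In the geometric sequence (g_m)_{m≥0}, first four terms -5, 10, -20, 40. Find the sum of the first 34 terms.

Common ratio r = -2.
g_m = (-5)·(-2)^(m-0).
S = (-5)·((-2)^34 - 1)/(-2 - 1) = (-5)·(17179869184 - 1)/(-3) = 28633115305.

28633115305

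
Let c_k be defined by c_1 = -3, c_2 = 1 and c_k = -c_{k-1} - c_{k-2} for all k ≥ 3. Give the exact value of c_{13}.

Compute successive terms:
c_3 = 2, c_4 = -3, c_5 = 1, …, c_{10} = -3, c_{11} = 1, c_{12} = 2, c_{13} = -3.

-3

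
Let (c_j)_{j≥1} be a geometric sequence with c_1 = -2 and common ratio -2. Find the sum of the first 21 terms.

c_j = (-2)·(-2)^(j-1).
S = (-2)·((-2)^21 - 1)/(-2 - 1) = (-2)·(-2097152 - 1)/(-3) = -1398102.

-1398102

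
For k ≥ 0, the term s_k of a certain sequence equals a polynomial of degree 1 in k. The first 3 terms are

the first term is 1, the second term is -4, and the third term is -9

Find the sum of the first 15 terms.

1st diffs: -5, -5 (constant).
So s_k = -5k + 1.
Continuing: …, -14, -19, -24, -29, …, s_{14} = -69.
Summing k = 0..14 (15 terms) gives -510.

-510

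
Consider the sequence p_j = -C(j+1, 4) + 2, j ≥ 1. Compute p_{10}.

-328

C(11, 4) = 330, so p_{10} = -328.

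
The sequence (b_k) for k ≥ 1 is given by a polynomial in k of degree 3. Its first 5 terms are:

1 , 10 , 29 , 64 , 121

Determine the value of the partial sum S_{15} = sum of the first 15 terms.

1st diffs: 9, 19, 35, 57.
2nd diffs: 10, 16, 22.
3rd diffs: 6, 6 (constant).
So b_k = k^3 - k^2 + 5k - 4.
Continuing: …, 206, 325, 484, 689, …, b_{15} = 3221.
Summing k = 1..15 (15 terms) gives 13700.

13700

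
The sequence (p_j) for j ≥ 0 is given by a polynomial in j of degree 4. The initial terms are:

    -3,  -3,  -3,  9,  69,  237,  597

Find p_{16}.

1st diffs: 0, 0, 12, 60, 168, 360.
2nd diffs: 0, 12, 48, 108, 192.
3rd diffs: 12, 36, 60, 84.
4th diffs: 24, 24, 24 (constant).
Newton forward-difference form: p_j = -3 + 12·C(j,3) + 24·C(j,4).
At j = 16: j = 16, so p_{16} = -3 + 6720 + 43680 = 50397.

50397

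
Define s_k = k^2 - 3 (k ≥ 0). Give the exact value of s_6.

s_6 = 1·6^2 - 3 = 33.

33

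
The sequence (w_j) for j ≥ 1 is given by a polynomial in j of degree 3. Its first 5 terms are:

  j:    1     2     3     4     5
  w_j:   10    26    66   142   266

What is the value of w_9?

1st diffs: 16, 40, 76, 124.
2nd diffs: 24, 36, 48.
3rd diffs: 12, 12 (constant).
So w_j = 2j^3 + 2j + 6.
Evaluating at j = 9 gives w_9 = 1482.

1482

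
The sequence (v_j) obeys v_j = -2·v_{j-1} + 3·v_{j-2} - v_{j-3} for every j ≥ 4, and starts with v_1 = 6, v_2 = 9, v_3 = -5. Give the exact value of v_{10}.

Applying the relation repeatedly:
v_4 = 31; v_5 = -86; v_6 = 270; v_7 = -829; v_8 = 2554; v_9 = -7865; v_{10} = 24221.

24221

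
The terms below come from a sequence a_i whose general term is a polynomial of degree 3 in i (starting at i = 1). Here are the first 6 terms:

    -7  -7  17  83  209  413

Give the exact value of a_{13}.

1st diffs: 0, 24, 66, 126, 204.
2nd diffs: 24, 42, 60, 78.
3rd diffs: 18, 18, 18 (constant).
Newton forward-difference form: a_i = -7 + 24·C(i-1,2) + 18·C(i-1,3).
At i = 13: i-1 = 12, so a_{13} = -7 + 1584 + 3960 = 5537.

5537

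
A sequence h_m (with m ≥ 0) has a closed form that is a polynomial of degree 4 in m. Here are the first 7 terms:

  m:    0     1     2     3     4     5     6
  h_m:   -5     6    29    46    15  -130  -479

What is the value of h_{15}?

1st diffs: 11, 23, 17, -31, -145, -349.
2nd diffs: 12, -6, -48, -114, -204.
3rd diffs: -18, -42, -66, -90.
4th diffs: -24, -24, -24 (constant).
Newton forward-difference form: h_m = -5 + 11·C(m,1) + 12·C(m,2) + (-18)·C(m,3) + (-24)·C(m,4).
At m = 15: m = 15, so h_{15} = -5 + 165 + 1260 - 8190 - 32760 = -39530.

-39530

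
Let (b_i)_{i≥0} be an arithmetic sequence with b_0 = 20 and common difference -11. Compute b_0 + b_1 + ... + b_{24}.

-2800

b_i = 20 + (i - 0)·(-11).
b_{24} = -244; S = 25·(20 + (-244))/2 = -2800.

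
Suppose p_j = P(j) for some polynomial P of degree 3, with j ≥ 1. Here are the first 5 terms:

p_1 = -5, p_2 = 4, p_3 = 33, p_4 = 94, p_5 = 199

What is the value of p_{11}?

1st diffs: 9, 29, 61, 105.
2nd diffs: 20, 32, 44.
3rd diffs: 12, 12 (constant).
Newton forward-difference form: p_j = -5 + 9·C(j-1,1) + 20·C(j-1,2) + 12·C(j-1,3).
At j = 11: j-1 = 10, so p_{11} = -5 + 90 + 900 + 1440 = 2425.

2425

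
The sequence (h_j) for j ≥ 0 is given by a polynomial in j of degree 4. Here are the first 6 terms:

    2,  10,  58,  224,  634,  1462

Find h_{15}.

1st diffs: 8, 48, 166, 410, 828.
2nd diffs: 40, 118, 244, 418.
3rd diffs: 78, 126, 174.
4th diffs: 48, 48 (constant).
Newton forward-difference form: h_j = 2 + 8·C(j,1) + 40·C(j,2) + 78·C(j,3) + 48·C(j,4).
At j = 15: j = 15, so h_{15} = 2 + 120 + 4200 + 35490 + 65520 = 105332.

105332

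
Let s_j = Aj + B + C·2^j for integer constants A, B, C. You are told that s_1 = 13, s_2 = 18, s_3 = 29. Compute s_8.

At j = 1, 2, 3: A + B + 2C = 13; 2A + B + 4C = 18; 3A + B + 8C = 29.
Subtracting the first from the second: A + 2C = 5.
Subtracting the second from the third: A + 4C = 11.
Solving: C = 3, A = -1, then B = 8.
Hence s_8 = -1·8 + 8 + 3·256 = 768.

768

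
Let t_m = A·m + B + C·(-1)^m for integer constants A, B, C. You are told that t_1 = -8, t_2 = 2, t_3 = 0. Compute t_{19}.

64

At m = 1, 2, 3: A + B - C = -8; 2A + B + C = 2; 3A + B - C = 0.
Subtracting the first from the second: A + 2C = 10.
Subtracting the second from the third: A - 2C = -2.
Solving: C = 3, A = 4, then B = -9.
Hence t_{19} = 4·19 + (-9) + 3·(-1) = 64.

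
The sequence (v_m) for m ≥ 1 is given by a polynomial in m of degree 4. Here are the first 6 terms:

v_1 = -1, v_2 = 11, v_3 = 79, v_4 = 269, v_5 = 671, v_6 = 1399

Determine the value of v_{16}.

1st diffs: 12, 68, 190, 402, 728.
2nd diffs: 56, 122, 212, 326.
3rd diffs: 66, 90, 114.
4th diffs: 24, 24 (constant).
Newton forward-difference form: v_m = -1 + 12·C(m-1,1) + 56·C(m-1,2) + 66·C(m-1,3) + 24·C(m-1,4).
At m = 16: m-1 = 15, so v_{16} = -1 + 180 + 5880 + 30030 + 32760 = 68849.

68849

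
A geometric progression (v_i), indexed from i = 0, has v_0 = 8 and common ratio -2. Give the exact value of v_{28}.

2147483648

v_i = 8·(-2)^(i-0).
v_{28} = 8·(-2)^28 = 2147483648.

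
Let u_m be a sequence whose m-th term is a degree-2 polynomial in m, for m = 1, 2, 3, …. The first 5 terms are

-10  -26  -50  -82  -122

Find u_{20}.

-1682

1st diffs: -16, -24, -32, -40.
2nd diffs: -8, -8, -8 (constant).
So u_m = -4m^2 - 4m - 2.
Evaluating at m = 20 gives u_{20} = -1682.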